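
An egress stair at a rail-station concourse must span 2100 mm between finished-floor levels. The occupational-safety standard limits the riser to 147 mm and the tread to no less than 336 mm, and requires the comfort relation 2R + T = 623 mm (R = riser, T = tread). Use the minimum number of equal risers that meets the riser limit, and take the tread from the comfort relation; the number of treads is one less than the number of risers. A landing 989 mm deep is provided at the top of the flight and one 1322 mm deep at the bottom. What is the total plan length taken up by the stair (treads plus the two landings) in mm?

7113 mm

At most 147 each: 2100/147 = 14.29, giving 15 risers.
Riser R = 2100 / 15 = 140 mm, within the 147 mm limit.
Tread T = 623 − 2 × 140 = 343 mm (≥ 336 mm).
Treads = 15 − 1 = 14; going = 14 × 343 = 4802 mm.
Enclosure = 4802 + 989 + 1322 = 7113 mm.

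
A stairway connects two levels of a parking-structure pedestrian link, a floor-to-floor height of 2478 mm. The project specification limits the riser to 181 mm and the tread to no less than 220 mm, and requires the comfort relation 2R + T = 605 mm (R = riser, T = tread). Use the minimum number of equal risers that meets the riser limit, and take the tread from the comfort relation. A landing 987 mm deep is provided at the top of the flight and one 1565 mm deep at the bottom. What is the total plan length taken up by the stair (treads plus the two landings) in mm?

5815 mm

2478 / 181 = 13.691 → round up to 14 risers.
Riser R = 2478 / 14 = 177 mm, within the 181 mm limit.
T = 605 − 2·177 = 251 mm, which satisfies the 220 mm minimum.
Going = (14 − 1) × 251 = 3263 mm.
Add landings: 3263 + 987 + 1565 = 5815 mm.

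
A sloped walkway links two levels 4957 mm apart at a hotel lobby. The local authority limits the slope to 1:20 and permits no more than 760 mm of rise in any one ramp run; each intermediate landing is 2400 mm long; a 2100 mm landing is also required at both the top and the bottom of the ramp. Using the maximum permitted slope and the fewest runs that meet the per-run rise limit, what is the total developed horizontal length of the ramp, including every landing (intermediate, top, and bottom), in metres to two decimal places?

4957 / 760 = 6.522 → round up to 7 ramp runs. That means 6 intermediate landings.
Horizontal run for 4957 mm of rise at 1:20 is 4957 × 20 = 99140 mm.
Intermediate landings: 6 × 2400 = 14400 mm.
Top and bottom landings: 2 × 2100 = 4200 mm.
Total = 99140 + 14400 + 4200 = 117740 mm.
= 117.74 m.

117.74 m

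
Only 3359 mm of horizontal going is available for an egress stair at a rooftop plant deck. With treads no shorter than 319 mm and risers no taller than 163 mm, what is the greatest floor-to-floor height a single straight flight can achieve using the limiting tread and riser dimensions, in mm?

Treads that fit: ⌊3359 / 319⌋ = 10.
Risers = treads + 1 = 11.
Maximum height = 11 × 163 = 1793 mm.

1793 mm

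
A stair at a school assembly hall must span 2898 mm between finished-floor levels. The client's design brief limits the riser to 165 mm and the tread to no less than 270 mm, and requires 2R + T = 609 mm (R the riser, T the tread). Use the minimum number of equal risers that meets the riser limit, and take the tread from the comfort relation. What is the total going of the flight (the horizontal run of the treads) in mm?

2898 / 165 = 17.56, so 18 risers are needed.
Riser R = 2898 / 18 = 161 mm, within the 165 mm limit.
Tread T = 609 − 2 × 161 = 287 mm (≥ 270 mm).
Treads = 18 − 1 = 17; going = 17 × 287 = 4879 mm.

4879 mm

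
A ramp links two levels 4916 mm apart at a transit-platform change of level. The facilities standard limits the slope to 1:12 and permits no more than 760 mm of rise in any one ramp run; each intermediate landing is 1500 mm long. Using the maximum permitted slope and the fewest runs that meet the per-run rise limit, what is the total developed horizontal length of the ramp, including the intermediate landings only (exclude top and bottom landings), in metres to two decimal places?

67.99 m

At most 760 each: 4916/760 = 6.47, giving 7 ramp runs. That means 6 intermediate landings.
Ramp run (horizontal) at 1:12: 4916 × 12 = 58992 mm.
Intermediate landings: 6 × 1500 = 9000 mm.
Total developed length = 58992 + 9000 = 67992 mm.
= 67.99 m.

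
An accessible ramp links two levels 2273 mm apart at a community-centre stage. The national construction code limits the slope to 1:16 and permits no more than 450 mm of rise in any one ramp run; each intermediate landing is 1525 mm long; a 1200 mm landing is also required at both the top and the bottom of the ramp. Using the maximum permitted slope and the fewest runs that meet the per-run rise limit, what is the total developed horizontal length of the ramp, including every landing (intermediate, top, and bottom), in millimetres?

2273 / 450 = 5.05, so 6 ramp runs are needed. That means 5 intermediate landings.
Horizontal run for 2273 mm of rise at 1:16 is 2273 × 16 = 36368 mm.
Intermediate landings: 5 × 1525 = 7625 mm.
Top and bottom landings: 2 × 1200 = 2400 mm.
Total = 36368 + 7625 + 2400 = 46393 mm.

46393 mm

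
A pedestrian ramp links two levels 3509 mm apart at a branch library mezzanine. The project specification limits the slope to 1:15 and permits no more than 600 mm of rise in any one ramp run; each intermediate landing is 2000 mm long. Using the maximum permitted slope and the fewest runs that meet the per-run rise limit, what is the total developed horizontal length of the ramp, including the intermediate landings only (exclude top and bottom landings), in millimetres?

62635 mm

At most 600 each: 3509/600 = 5.85, giving 6 ramp runs. That means 5 intermediate landings.
Ramp run (horizontal) at 1:15: 3509 × 15 = 52635 mm.
Intermediate landings: 5 × 2000 = 10000 mm.
Developed length = 52635 + 10000 = 62635 mm.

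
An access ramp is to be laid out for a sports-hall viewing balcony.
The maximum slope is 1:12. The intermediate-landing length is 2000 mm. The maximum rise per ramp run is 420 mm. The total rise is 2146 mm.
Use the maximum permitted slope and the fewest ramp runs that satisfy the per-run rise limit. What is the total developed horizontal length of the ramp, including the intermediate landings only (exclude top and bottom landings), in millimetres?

2146 / 420 = 5.11, so 6 ramp runs are needed. That means 5 intermediate landings.
Ramp run (horizontal) at 1:12: 2146 × 12 = 25752 mm.
5 intermediate landings contribute 5 × 2000 = 10000 mm.
Developed length = 25752 + 10000 = 35752 mm.

35752 mm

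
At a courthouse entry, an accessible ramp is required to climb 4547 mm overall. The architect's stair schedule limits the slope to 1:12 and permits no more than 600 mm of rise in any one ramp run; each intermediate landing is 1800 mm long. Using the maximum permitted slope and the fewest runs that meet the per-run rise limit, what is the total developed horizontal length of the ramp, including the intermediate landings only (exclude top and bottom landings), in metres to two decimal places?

⌈4547/600⌉ = 8 ramp runs. That means 7 intermediate landings.
Ramp run (horizontal) at 1:12: 4547 × 12 = 54564 mm.
Intermediate landings: 7 × 1800 = 12600 mm.
Total developed length = 54564 + 12600 = 67164 mm.
= 67.16 m.

67.16 m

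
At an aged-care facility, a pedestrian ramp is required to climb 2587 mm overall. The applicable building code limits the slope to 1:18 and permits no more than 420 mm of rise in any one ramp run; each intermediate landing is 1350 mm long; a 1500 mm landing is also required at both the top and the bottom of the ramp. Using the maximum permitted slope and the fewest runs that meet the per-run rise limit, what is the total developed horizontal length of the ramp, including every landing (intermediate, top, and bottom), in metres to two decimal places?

57.67 m

2587 / 420 = 6.16, so 7 ramp runs are needed. That means 6 intermediate landings.
Ramp run (horizontal) at 1:18: 2587 × 18 = 46566 mm.
Intermediate landings: 6 × 1350 = 8100 mm.
Top and bottom landings: 2 × 1500 = 3000 mm.
Total = 46566 + 8100 + 3000 = 57666 mm.
= 57.67 m.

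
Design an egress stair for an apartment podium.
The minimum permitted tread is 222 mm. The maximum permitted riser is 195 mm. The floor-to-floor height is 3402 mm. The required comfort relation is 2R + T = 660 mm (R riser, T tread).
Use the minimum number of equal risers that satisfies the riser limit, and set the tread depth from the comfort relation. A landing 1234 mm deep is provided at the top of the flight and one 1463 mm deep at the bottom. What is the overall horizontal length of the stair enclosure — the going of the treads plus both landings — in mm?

7491 mm

⌈3402/195⌉ = 18 risers.
Riser R = 3402 / 18 = 189 mm, within the 195 mm limit.
Tread T = 660 − 2 × 189 = 282 mm (≥ 222 mm).
18 risers give 17 treads; going = 17 × 282 = 4794 mm.
Add landings: 4794 + 1234 + 1463 = 7491 mm.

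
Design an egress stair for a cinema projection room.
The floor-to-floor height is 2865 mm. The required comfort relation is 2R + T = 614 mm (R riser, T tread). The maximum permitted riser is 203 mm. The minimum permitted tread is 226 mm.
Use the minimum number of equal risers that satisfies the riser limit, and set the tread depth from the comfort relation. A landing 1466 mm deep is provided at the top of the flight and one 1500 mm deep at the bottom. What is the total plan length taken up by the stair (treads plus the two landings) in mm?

6214 mm

At most 203 each: 2865/203 = 14.11, giving 15 risers.
Riser R = 2865 / 15 = 191 mm, within the 203 mm limit.
Tread T = 614 − 2 × 191 = 232 mm (≥ 226 mm).
15 risers give 14 treads; going = 14 × 232 = 3248 mm.
Add landings: 3248 + 1466 + 1500 = 6214 mm.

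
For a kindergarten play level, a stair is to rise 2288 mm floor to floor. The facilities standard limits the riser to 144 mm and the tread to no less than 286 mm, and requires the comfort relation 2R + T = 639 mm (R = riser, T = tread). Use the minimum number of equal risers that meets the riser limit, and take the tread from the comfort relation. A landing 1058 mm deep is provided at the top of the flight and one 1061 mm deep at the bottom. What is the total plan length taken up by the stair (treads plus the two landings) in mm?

2288 / 144 = 15.889 → round up to 16 risers.
R = 2288 ÷ 16 = 143 mm.
T = 639 − 2·143 = 353 mm, which satisfies the 286 mm minimum.
16 risers give 15 treads; going = 15 × 353 = 5295 mm.
Add landings: 5295 + 1058 + 1061 = 7414 mm.

7414 mm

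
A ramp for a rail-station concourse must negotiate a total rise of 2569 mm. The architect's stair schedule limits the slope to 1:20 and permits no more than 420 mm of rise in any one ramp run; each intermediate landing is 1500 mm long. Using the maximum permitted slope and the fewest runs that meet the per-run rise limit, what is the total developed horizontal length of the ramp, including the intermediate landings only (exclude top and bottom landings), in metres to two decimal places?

⌈2569/420⌉ = 7 ramp runs. That means 6 intermediate landings.
Ramp run (horizontal) at 1:20: 2569 × 20 = 51380 mm.
Intermediate landings: 6 × 1500 = 9000 mm.
Total developed length = 51380 + 9000 = 60380 mm.
= 60.38 m.

60.38 m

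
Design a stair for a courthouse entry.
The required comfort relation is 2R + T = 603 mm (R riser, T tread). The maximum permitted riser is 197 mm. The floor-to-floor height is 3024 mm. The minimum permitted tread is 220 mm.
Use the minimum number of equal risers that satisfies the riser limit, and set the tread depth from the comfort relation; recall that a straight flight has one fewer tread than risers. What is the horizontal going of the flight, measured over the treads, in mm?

3375 mm

3024 / 197 = 15.35, so 16 risers are needed.
Riser R = 3024 / 16 = 189 mm, within the 197 mm limit.
T = 603 − 2·189 = 225 mm, which satisfies the 220 mm minimum.
Going = (16 − 1) × 225 = 3375 mm.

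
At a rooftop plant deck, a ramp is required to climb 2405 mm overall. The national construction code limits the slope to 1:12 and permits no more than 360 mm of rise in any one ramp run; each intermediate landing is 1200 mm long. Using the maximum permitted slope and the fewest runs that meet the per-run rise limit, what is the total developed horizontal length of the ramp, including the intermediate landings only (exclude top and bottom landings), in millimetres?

36060 mm

2405 / 360 = 6.681 → round up to 7 ramp runs. That means 6 intermediate landings.
Ramp run (horizontal) at 1:12: 2405 × 12 = 28860 mm.
Intermediate landings: 6 × 1200 = 7200 mm.
Total developed length = 28860 + 7200 = 36060 mm.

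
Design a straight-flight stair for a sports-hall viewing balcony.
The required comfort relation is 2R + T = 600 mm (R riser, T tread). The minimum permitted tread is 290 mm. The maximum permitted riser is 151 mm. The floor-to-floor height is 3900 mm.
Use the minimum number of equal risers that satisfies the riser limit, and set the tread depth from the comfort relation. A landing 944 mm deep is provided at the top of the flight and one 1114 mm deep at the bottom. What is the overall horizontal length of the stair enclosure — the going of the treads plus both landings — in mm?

9558 mm

3900 / 151 = 25.828 → round up to 26 risers.
Riser R = 3900 / 26 = 150 mm, within the 151 mm limit.
T = 600 − 2·150 = 300 mm, which satisfies the 290 mm minimum.
Going = (26 − 1) × 300 = 7500 mm.
Add landings: 7500 + 944 + 1114 = 9558 mm.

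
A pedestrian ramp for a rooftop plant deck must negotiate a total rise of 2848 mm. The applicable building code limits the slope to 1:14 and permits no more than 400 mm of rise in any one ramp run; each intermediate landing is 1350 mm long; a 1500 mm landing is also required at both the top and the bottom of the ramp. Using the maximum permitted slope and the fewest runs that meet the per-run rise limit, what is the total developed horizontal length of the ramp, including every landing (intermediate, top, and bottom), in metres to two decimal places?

52.32 m

⌈2848/400⌉ = 8 ramp runs. That means 7 intermediate landings.
Horizontal run for 2848 mm of rise at 1:14 is 2848 × 14 = 39872 mm.
Intermediate landings: 7 × 1350 = 9450 mm.
Top and bottom landings: 2 × 1500 = 3000 mm.
Total = 39872 + 9450 + 3000 = 52322 mm.
= 52.32 m.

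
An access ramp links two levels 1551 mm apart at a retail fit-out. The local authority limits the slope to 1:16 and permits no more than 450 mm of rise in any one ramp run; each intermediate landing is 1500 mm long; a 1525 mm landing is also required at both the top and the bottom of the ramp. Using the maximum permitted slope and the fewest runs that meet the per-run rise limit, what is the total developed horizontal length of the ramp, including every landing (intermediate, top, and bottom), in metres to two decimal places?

32.37 m

At most 450 each: 1551/450 = 3.45, giving 4 ramp runs. That means 3 intermediate landings.
Ramp run (horizontal) at 1:16: 1551 × 16 = 24816 mm.
Intermediate landings: 3 × 1500 = 4500 mm.
Top and bottom landings: 2 × 1525 = 3050 mm.
Total = 24816 + 4500 + 3050 = 32366 mm.
= 32.37 m.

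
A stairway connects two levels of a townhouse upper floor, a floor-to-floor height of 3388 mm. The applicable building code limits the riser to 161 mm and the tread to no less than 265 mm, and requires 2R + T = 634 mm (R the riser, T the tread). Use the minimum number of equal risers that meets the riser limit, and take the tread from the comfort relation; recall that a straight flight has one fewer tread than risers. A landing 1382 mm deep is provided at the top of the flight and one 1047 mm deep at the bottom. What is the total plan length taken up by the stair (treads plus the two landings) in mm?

3388 / 161 = 21.04, so 22 risers are needed.
R = 3388 ÷ 22 = 154 mm.
From 2R + T = 634: T = 634 − 308 = 326 mm.
22 risers give 21 treads; going = 21 × 326 = 6846 mm.
Enclosure = 6846 + 1382 + 1047 = 9275 mm.

9275 mm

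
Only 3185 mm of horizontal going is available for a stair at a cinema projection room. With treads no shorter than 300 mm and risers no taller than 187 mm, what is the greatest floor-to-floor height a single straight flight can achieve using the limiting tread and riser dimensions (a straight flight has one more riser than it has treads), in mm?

2057 mm

3185 / 300 = 10.62, so 10 treads fit.
Risers = treads + 1 = 11.
Maximum height = 11 × 187 = 2057 mm.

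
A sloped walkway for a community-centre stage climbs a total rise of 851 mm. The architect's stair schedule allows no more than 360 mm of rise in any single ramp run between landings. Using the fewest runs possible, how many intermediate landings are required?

⌈851/360⌉ = 3 ramp runs.
3 runs are separated by 2 intermediate landings.

2 intermediate landings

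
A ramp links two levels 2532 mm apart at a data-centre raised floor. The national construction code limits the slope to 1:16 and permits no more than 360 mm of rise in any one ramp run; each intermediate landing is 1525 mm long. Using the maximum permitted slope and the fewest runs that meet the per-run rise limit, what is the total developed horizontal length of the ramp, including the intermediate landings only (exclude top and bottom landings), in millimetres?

⌈2532/360⌉ = 8 ramp runs. That means 7 intermediate landings.
Horizontal run for 2532 mm of rise at 1:16 is 2532 × 16 = 40512 mm.
7 intermediate landings contribute 7 × 1525 = 10675 mm.
Total developed length = 40512 + 10675 = 51187 mm.

51187 mm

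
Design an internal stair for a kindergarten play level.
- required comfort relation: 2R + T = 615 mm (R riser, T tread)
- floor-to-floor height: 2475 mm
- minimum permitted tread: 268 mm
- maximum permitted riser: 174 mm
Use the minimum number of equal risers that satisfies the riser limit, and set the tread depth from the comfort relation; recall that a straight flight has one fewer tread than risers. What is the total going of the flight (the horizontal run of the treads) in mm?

3990 mm

2475 / 174 = 14.224 → round up to 15 risers.
Each riser is 2475/15 = 165 mm (≤ 174 mm).
T = 615 − 2·165 = 285 mm, which satisfies the 268 mm minimum.
15 risers give 14 treads; going = 14 × 285 = 3990 mm.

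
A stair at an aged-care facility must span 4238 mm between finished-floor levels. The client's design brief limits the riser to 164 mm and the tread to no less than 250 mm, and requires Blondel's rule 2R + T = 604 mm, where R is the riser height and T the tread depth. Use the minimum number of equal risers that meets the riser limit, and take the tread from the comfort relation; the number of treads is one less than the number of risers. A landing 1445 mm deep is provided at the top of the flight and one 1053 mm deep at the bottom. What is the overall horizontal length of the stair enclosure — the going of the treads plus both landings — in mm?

9448 mm

At most 164 each: 4238/164 = 25.84, giving 26 risers.
Each riser is 4238/26 = 163 mm (≤ 164 mm).
From 2R + T = 604: T = 604 − 326 = 278 mm.
Going = (26 − 1) × 278 = 6950 mm.
Add landings: 6950 + 1445 + 1053 = 9448 mm.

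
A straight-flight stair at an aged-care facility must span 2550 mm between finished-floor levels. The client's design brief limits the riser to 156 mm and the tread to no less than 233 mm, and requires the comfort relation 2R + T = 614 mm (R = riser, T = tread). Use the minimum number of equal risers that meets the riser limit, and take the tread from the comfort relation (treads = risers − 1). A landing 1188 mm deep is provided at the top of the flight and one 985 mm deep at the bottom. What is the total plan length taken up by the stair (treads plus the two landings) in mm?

2550 / 156 = 16.346 → round up to 17 risers.
R = 2550 ÷ 17 = 150 mm.
From 2R + T = 614: T = 614 − 300 = 314 mm.
Treads = 17 − 1 = 16; going = 16 × 314 = 5024 mm.
Add landings: 5024 + 1188 + 985 = 7197 mm.

7197 mm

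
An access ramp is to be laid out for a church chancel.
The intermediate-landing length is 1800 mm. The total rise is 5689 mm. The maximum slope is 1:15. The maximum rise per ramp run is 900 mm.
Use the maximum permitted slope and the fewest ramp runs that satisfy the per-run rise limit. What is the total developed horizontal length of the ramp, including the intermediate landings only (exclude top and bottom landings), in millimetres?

96135 mm

5689 / 900 = 6.321 → round up to 7 ramp runs. That means 6 intermediate landings.
Horizontal run for 5689 mm of rise at 1:15 is 5689 × 15 = 85335 mm.
6 intermediate landings contribute 6 × 1800 = 10800 mm.
Total developed length = 85335 + 10800 = 96135 mm.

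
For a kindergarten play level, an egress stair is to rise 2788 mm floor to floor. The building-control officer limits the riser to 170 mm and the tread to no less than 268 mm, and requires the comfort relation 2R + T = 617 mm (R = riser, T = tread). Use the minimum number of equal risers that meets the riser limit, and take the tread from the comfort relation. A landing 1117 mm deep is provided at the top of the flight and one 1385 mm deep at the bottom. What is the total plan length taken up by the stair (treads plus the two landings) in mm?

At most 170 each: 2788/170 = 16.40, giving 17 risers.
R = 2788 ÷ 17 = 164 mm.
Tread T = 617 − 2 × 164 = 289 mm (≥ 268 mm).
17 risers give 16 treads; going = 16 × 289 = 4624 mm.
Enclosure = 4624 + 1117 + 1385 = 7126 mm.

7126 mm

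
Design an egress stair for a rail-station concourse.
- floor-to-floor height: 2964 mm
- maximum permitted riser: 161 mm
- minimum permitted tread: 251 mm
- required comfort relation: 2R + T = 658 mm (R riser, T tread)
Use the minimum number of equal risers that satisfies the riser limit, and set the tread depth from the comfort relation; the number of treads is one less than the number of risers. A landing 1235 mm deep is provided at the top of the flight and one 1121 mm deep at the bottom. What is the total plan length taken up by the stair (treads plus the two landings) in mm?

8584 mm

2964 / 161 = 18.410 → round up to 19 risers.
R = 2964 ÷ 19 = 156 mm.
Tread T = 658 − 2 × 156 = 346 mm (≥ 251 mm).
19 risers give 18 treads; going = 18 × 346 = 6228 mm.
Enclosure = 6228 + 1235 + 1121 = 8584 mm.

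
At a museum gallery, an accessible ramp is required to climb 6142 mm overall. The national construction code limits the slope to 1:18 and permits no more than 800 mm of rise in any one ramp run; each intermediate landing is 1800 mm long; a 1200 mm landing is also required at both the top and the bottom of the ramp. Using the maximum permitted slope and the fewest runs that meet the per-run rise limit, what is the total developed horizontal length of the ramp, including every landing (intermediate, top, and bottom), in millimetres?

⌈6142/800⌉ = 8 ramp runs. That means 7 intermediate landings.
Horizontal run for 6142 mm of rise at 1:18 is 6142 × 18 = 110556 mm.
7 intermediate landings contribute 7 × 1800 = 12600 mm.
Top and bottom landings: 2 × 1200 = 2400 mm.
Total = 110556 + 12600 + 2400 = 125556 mm.

125556 mm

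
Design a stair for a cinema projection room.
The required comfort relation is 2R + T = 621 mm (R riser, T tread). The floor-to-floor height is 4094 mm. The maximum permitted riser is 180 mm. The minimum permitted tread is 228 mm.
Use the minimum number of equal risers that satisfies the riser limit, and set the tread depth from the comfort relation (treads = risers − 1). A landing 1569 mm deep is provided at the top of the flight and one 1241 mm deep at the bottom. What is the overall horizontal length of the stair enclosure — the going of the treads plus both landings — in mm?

8640 mm

⌈4094/180⌉ = 23 risers.
R = 4094 ÷ 23 = 178 mm.
From 2R + T = 621: T = 621 − 356 = 265 mm.
Treads = 23 − 1 = 22; going = 22 × 265 = 5830 mm.
Add landings: 5830 + 1569 + 1241 = 8640 mm.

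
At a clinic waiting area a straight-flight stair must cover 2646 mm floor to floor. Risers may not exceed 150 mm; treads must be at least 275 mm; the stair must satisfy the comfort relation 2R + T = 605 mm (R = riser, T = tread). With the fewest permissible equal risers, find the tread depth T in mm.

⌈2646/150⌉ = 18 risers.
R = 2646 ÷ 18 = 147 mm.
From 2R + T = 605: T = 605 − 294 = 311 mm.

311 mm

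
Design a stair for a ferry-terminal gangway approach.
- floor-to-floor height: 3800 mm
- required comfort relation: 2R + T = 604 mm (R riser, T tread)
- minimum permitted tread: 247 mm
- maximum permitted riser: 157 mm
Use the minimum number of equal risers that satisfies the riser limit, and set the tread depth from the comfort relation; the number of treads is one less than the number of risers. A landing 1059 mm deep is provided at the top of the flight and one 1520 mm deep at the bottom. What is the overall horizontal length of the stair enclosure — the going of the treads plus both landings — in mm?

9779 mm

3800 / 157 = 24.204 → round up to 25 risers.
Riser R = 3800 / 25 = 152 mm, within the 157 mm limit.
From 2R + T = 604: T = 604 − 304 = 300 mm.
Treads = 25 − 1 = 24; going = 24 × 300 = 7200 mm.
Enclosure = 7200 + 1059 + 1520 = 9779 mm.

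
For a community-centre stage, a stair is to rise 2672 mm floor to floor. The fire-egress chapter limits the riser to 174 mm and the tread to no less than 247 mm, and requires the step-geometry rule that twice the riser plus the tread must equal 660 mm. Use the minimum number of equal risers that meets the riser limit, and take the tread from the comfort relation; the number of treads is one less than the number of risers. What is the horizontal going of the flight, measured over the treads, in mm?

4890 mm

At most 174 each: 2672/174 = 15.36, giving 16 risers.
Riser R = 2672 / 16 = 167 mm, within the 174 mm limit.
T = 660 − 2·167 = 326 mm, which satisfies the 247 mm minimum.
Going = (16 − 1) × 326 = 4890 mm.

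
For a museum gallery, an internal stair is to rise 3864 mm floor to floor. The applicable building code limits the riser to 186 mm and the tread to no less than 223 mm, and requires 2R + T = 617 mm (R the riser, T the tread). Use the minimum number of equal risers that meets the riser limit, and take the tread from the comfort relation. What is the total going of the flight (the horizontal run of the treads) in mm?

3864 / 186 = 20.774 → round up to 21 risers.
Each riser is 3864/21 = 184 mm (≤ 186 mm).
T = 617 − 2·184 = 249 mm, which satisfies the 223 mm minimum.
Treads = 21 − 1 = 20; going = 20 × 249 = 4980 mm.

4980 mm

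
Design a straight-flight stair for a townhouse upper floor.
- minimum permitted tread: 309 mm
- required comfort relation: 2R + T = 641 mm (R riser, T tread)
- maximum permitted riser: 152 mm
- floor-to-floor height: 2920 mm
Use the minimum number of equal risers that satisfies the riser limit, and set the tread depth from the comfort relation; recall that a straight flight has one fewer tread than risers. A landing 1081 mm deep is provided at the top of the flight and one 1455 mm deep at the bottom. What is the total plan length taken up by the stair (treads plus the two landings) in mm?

2920 / 152 = 19.21, so 20 risers are needed.
R = 2920 ÷ 20 = 146 mm.
Tread T = 641 − 2 × 146 = 349 mm (≥ 309 mm).
Going = (20 − 1) × 349 = 6631 mm.
Add landings: 6631 + 1081 + 1455 = 9167 mm.

9167 mm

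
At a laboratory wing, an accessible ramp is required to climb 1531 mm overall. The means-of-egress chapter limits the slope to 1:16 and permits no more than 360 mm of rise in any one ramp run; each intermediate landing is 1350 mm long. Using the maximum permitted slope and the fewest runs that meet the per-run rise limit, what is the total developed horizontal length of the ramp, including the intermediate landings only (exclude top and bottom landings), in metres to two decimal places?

⌈1531/360⌉ = 5 ramp runs. That means 4 intermediate landings.
Horizontal run for 1531 mm of rise at 1:16 is 1531 × 16 = 24496 mm.
Intermediate landings: 4 × 1350 = 5400 mm.
Developed length = 24496 + 5400 = 29896 mm.
= 29.90 m.

29.90 m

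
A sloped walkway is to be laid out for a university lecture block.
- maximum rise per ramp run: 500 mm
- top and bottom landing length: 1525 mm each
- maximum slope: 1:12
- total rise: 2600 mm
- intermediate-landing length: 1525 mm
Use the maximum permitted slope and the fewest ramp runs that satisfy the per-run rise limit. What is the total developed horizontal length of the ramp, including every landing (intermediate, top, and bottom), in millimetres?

41875 mm

⌈2600/500⌉ = 6 ramp runs. That means 5 intermediate landings.
Horizontal run for 2600 mm of rise at 1:12 is 2600 × 12 = 31200 mm.
Intermediate landings: 5 × 1525 = 7625 mm.
Top and bottom landings: 2 × 1525 = 3050 mm.
Total = 31200 + 7625 + 3050 = 41875 mm.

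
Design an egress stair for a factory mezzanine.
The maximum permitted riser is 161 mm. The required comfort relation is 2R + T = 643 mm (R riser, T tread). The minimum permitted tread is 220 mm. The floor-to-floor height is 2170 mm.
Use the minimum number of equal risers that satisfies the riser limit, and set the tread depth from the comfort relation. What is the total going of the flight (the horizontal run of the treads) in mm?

4329 mm

2170 / 161 = 13.48, so 14 risers are needed.
Riser R = 2170 / 14 = 155 mm, within the 161 mm limit.
Tread T = 643 − 2 × 155 = 333 mm (≥ 220 mm).
Treads = 14 − 1 = 13; going = 13 × 333 = 4329 mm.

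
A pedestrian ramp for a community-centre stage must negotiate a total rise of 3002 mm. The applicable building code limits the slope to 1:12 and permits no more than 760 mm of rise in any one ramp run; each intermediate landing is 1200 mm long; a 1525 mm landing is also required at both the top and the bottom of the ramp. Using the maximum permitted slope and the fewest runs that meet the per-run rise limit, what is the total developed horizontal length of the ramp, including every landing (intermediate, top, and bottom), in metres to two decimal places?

42.67 m

3002 / 760 = 3.95, so 4 ramp runs are needed. That means 3 intermediate landings.
Ramp run (horizontal) at 1:12: 3002 × 12 = 36024 mm.
3 intermediate landings contribute 3 × 1200 = 3600 mm.
Top and bottom landings: 2 × 1525 = 3050 mm.
Total = 36024 + 3600 + 3050 = 42674 mm.
= 42.67 m.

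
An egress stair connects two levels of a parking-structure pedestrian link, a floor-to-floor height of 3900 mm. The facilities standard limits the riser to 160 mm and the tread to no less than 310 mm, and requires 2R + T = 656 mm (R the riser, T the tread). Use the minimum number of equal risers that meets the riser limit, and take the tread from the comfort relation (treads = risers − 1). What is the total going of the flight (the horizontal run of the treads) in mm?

At most 160 each: 3900/160 = 24.38, giving 25 risers.
Riser R = 3900 / 25 = 156 mm, within the 160 mm limit.
T = 656 − 2·156 = 344 mm, which satisfies the 310 mm minimum.
Going = (25 − 1) × 344 = 8256 mm.

8256 mm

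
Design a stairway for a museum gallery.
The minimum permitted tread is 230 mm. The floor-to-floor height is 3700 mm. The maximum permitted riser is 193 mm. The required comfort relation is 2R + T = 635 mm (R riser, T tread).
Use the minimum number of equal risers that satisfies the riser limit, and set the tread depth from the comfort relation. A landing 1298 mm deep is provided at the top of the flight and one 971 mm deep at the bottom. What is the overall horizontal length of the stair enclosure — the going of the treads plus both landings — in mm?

3700 / 193 = 19.17, so 20 risers are needed.
Each riser is 3700/20 = 185 mm (≤ 193 mm).
Tread T = 635 − 2 × 185 = 265 mm (≥ 230 mm).
Going = (20 − 1) × 265 = 5035 mm.
Enclosure = 5035 + 1298 + 971 = 7304 mm.

7304 mm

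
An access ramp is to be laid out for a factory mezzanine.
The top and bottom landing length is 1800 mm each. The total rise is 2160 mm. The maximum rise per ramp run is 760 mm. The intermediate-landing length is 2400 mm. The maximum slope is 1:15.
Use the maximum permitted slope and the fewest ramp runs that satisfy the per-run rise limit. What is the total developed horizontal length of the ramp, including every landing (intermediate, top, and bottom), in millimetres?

2160 / 760 = 2.84, so 3 ramp runs are needed. That means 2 intermediate landings.
Horizontal run for 2160 mm of rise at 1:15 is 2160 × 15 = 32400 mm.
2 intermediate landings contribute 2 × 2400 = 4800 mm.
Top and bottom landings: 2 × 1800 = 3600 mm.
Total = 32400 + 4800 + 3600 = 40800 mm.

40800 mm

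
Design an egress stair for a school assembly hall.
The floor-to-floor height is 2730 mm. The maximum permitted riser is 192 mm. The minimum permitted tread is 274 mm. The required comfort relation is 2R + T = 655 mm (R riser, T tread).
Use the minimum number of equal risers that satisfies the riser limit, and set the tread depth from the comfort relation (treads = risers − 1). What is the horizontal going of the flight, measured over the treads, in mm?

4074 mm

2730 / 192 = 14.219 → round up to 15 risers.
R = 2730 ÷ 15 = 182 mm.
From 2R + T = 655: T = 655 − 364 = 291 mm.
Going = (15 − 1) × 291 = 4074 mm.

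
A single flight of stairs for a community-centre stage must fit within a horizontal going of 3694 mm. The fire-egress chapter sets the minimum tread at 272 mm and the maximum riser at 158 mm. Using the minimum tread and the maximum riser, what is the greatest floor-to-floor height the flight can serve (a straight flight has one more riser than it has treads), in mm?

2212 mm

Treads that fit: ⌊3694 / 272⌋ = 13.
Risers = treads + 1 = 14.
Maximum height = 14 × 158 = 2212 mm.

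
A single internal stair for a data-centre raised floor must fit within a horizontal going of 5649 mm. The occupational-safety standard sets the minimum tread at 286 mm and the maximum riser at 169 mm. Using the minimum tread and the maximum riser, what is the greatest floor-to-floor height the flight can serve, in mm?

5649 / 286 = 19.75, so 19 treads fit.
Risers = treads + 1 = 20.
Maximum height = 20 × 169 = 3380 mm.

3380 mm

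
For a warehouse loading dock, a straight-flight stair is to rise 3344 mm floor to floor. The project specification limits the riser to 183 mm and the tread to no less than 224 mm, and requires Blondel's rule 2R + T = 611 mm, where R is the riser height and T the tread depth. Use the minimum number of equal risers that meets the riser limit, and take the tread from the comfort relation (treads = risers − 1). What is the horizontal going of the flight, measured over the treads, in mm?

4662 mm

⌈3344/183⌉ = 19 risers.
Riser R = 3344 / 19 = 176 mm, within the 183 mm limit.
Tread T = 611 − 2 × 176 = 259 mm (≥ 224 mm).
Going = (19 − 1) × 259 = 4662 mm.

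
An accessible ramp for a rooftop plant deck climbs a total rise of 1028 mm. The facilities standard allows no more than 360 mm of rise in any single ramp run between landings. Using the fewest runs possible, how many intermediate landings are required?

2 intermediate landings

1028 / 360 = 2.86, so 3 ramp runs are needed.
3 runs are separated by 2 intermediate landings.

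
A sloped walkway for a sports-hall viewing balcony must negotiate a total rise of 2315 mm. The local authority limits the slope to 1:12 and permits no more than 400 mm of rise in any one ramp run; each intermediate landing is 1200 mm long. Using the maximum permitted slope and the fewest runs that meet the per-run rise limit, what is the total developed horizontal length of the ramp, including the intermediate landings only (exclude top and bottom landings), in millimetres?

33780 mm

2315 / 400 = 5.787 → round up to 6 ramp runs. That means 5 intermediate landings.
Ramp run (horizontal) at 1:12: 2315 × 12 = 27780 mm.
Intermediate landings: 5 × 1200 = 6000 mm.
Total developed length = 27780 + 6000 = 33780 mm.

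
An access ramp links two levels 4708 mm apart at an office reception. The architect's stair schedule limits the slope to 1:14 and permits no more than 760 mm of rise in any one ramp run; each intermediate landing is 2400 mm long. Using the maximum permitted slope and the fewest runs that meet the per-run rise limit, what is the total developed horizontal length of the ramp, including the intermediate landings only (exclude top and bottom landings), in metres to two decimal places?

80.31 m

⌈4708/760⌉ = 7 ramp runs. That means 6 intermediate landings.
Horizontal run for 4708 mm of rise at 1:14 is 4708 × 14 = 65912 mm.
Intermediate landings: 6 × 2400 = 14400 mm.
Developed length = 65912 + 14400 = 80312 mm.
= 80.31 m.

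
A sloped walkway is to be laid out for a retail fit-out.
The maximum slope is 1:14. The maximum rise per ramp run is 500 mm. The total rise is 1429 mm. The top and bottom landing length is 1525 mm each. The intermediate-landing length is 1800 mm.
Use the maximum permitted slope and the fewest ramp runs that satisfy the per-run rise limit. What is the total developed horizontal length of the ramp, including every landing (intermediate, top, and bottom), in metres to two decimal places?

At most 500 each: 1429/500 = 2.86, giving 3 ramp runs. That means 2 intermediate landings.
Ramp run (horizontal) at 1:14: 1429 × 14 = 20006 mm.
Intermediate landings: 2 × 1800 = 3600 mm.
Top and bottom landings: 2 × 1525 = 3050 mm.
Total = 20006 + 3600 + 3050 = 26656 mm.
= 26.66 m.

26.66 m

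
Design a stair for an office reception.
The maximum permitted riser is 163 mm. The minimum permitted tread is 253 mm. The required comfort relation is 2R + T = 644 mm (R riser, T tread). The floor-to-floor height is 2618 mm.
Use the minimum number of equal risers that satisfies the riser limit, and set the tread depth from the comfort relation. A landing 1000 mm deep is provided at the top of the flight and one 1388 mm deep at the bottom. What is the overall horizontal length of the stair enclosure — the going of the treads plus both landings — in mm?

7764 mm

⌈2618/163⌉ = 17 risers.
Each riser is 2618/17 = 154 mm (≤ 163 mm).
Tread T = 644 − 2 × 154 = 336 mm (≥ 253 mm).
Going = (17 − 1) × 336 = 5376 mm.
Add landings: 5376 + 1000 + 1388 = 7764 mm.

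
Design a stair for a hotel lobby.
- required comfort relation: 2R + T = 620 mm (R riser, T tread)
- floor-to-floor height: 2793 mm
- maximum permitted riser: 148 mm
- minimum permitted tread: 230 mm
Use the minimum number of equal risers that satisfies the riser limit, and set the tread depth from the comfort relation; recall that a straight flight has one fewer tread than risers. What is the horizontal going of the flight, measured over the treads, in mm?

2793 / 148 = 18.87, so 19 risers are needed.
Each riser is 2793/19 = 147 mm (≤ 148 mm).
From 2R + T = 620: T = 620 − 294 = 326 mm.
19 risers give 18 treads; going = 18 × 326 = 5868 mm.

5868 mm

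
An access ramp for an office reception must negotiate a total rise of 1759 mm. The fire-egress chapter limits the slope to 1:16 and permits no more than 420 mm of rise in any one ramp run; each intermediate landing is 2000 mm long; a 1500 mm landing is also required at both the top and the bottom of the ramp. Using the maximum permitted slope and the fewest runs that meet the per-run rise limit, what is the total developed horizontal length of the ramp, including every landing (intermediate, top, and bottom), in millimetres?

39144 mm

⌈1759/420⌉ = 5 ramp runs. That means 4 intermediate landings.
Horizontal run for 1759 mm of rise at 1:16 is 1759 × 16 = 28144 mm.
4 intermediate landings contribute 4 × 2000 = 8000 mm.
Top and bottom landings: 2 × 1500 = 3000 mm.
Total = 28144 + 8000 + 3000 = 39144 mm.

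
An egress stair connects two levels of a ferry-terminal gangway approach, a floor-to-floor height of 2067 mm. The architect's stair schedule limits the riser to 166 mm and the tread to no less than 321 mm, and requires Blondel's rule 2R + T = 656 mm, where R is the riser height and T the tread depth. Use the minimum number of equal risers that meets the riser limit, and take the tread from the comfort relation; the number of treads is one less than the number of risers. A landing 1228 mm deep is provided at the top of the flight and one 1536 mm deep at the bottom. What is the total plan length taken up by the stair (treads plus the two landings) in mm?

6820 mm

2067 / 166 = 12.45, so 13 risers are needed.
Each riser is 2067/13 = 159 mm (≤ 166 mm).
Tread T = 656 − 2 × 159 = 338 mm (≥ 321 mm).
Treads = 13 − 1 = 12; going = 12 × 338 = 4056 mm.
Add landings: 4056 + 1228 + 1536 = 6820 mm.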